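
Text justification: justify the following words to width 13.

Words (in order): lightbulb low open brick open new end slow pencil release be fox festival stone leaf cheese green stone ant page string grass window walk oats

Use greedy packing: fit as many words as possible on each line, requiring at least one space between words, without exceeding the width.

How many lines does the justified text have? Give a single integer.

Answer: 12

Derivation:
Line 1: ['lightbulb', 'low'] (min_width=13, slack=0)
Line 2: ['open', 'brick'] (min_width=10, slack=3)
Line 3: ['open', 'new', 'end'] (min_width=12, slack=1)
Line 4: ['slow', 'pencil'] (min_width=11, slack=2)
Line 5: ['release', 'be'] (min_width=10, slack=3)
Line 6: ['fox', 'festival'] (min_width=12, slack=1)
Line 7: ['stone', 'leaf'] (min_width=10, slack=3)
Line 8: ['cheese', 'green'] (min_width=12, slack=1)
Line 9: ['stone', 'ant'] (min_width=9, slack=4)
Line 10: ['page', 'string'] (min_width=11, slack=2)
Line 11: ['grass', 'window'] (min_width=12, slack=1)
Line 12: ['walk', 'oats'] (min_width=9, slack=4)
Total lines: 12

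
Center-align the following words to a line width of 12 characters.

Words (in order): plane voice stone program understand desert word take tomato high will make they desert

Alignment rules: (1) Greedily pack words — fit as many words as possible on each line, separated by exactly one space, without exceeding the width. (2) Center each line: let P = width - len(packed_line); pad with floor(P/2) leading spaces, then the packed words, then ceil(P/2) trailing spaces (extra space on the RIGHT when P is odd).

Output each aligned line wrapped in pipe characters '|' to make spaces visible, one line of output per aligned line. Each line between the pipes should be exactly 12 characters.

Answer: |plane voice |
|   stone    |
|  program   |
| understand |
|desert word |
|take tomato |
| high will  |
| make they  |
|   desert   |

Derivation:
Line 1: ['plane', 'voice'] (min_width=11, slack=1)
Line 2: ['stone'] (min_width=5, slack=7)
Line 3: ['program'] (min_width=7, slack=5)
Line 4: ['understand'] (min_width=10, slack=2)
Line 5: ['desert', 'word'] (min_width=11, slack=1)
Line 6: ['take', 'tomato'] (min_width=11, slack=1)
Line 7: ['high', 'will'] (min_width=9, slack=3)
Line 8: ['make', 'they'] (min_width=9, slack=3)
Line 9: ['desert'] (min_width=6, slack=6)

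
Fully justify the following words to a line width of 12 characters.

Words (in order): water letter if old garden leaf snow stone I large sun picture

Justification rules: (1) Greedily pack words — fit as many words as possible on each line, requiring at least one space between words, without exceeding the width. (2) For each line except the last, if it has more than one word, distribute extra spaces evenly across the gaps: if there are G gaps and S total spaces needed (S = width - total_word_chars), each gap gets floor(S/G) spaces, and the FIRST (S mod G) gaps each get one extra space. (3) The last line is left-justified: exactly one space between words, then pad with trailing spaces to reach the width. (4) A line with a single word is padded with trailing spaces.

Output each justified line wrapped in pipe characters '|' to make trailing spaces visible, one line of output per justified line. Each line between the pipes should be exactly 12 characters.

Line 1: ['water', 'letter'] (min_width=12, slack=0)
Line 2: ['if', 'old'] (min_width=6, slack=6)
Line 3: ['garden', 'leaf'] (min_width=11, slack=1)
Line 4: ['snow', 'stone', 'I'] (min_width=12, slack=0)
Line 5: ['large', 'sun'] (min_width=9, slack=3)
Line 6: ['picture'] (min_width=7, slack=5)

Answer: |water letter|
|if       old|
|garden  leaf|
|snow stone I|
|large    sun|
|picture     |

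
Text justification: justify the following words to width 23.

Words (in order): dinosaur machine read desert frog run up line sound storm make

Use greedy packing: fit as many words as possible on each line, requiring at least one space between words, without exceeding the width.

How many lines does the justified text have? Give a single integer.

Line 1: ['dinosaur', 'machine', 'read'] (min_width=21, slack=2)
Line 2: ['desert', 'frog', 'run', 'up', 'line'] (min_width=23, slack=0)
Line 3: ['sound', 'storm', 'make'] (min_width=16, slack=7)
Total lines: 3

Answer: 3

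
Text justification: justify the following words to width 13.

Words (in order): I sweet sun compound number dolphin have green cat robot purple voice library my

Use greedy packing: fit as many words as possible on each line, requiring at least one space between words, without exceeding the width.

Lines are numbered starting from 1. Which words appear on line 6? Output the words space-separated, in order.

Answer: robot purple

Derivation:
Line 1: ['I', 'sweet', 'sun'] (min_width=11, slack=2)
Line 2: ['compound'] (min_width=8, slack=5)
Line 3: ['number'] (min_width=6, slack=7)
Line 4: ['dolphin', 'have'] (min_width=12, slack=1)
Line 5: ['green', 'cat'] (min_width=9, slack=4)
Line 6: ['robot', 'purple'] (min_width=12, slack=1)
Line 7: ['voice', 'library'] (min_width=13, slack=0)
Line 8: ['my'] (min_width=2, slack=11)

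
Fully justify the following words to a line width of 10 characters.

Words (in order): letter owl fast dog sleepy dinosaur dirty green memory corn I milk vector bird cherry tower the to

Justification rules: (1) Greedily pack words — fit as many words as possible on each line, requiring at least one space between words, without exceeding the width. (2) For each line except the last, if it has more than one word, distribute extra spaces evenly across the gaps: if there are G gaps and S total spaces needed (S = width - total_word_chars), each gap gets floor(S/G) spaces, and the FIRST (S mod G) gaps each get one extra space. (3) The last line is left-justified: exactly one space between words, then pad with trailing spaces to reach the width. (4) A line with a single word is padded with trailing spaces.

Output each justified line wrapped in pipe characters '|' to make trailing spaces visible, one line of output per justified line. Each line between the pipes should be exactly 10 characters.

Line 1: ['letter', 'owl'] (min_width=10, slack=0)
Line 2: ['fast', 'dog'] (min_width=8, slack=2)
Line 3: ['sleepy'] (min_width=6, slack=4)
Line 4: ['dinosaur'] (min_width=8, slack=2)
Line 5: ['dirty'] (min_width=5, slack=5)
Line 6: ['green'] (min_width=5, slack=5)
Line 7: ['memory'] (min_width=6, slack=4)
Line 8: ['corn', 'I'] (min_width=6, slack=4)
Line 9: ['milk'] (min_width=4, slack=6)
Line 10: ['vector'] (min_width=6, slack=4)
Line 11: ['bird'] (min_width=4, slack=6)
Line 12: ['cherry'] (min_width=6, slack=4)
Line 13: ['tower', 'the'] (min_width=9, slack=1)
Line 14: ['to'] (min_width=2, slack=8)

Answer: |letter owl|
|fast   dog|
|sleepy    |
|dinosaur  |
|dirty     |
|green     |
|memory    |
|corn     I|
|milk      |
|vector    |
|bird      |
|cherry    |
|tower  the|
|to        |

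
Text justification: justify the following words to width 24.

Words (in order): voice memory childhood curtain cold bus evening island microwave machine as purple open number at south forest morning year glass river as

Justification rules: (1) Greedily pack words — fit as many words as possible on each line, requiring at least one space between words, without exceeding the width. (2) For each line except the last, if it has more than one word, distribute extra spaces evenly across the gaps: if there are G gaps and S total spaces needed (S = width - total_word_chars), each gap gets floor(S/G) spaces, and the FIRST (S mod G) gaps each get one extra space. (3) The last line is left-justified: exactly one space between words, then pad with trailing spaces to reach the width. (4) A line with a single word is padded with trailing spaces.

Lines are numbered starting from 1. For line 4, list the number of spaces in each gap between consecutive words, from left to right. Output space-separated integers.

Answer: 1 1 1 1

Derivation:
Line 1: ['voice', 'memory', 'childhood'] (min_width=22, slack=2)
Line 2: ['curtain', 'cold', 'bus', 'evening'] (min_width=24, slack=0)
Line 3: ['island', 'microwave', 'machine'] (min_width=24, slack=0)
Line 4: ['as', 'purple', 'open', 'number', 'at'] (min_width=24, slack=0)
Line 5: ['south', 'forest', 'morning'] (min_width=20, slack=4)
Line 6: ['year', 'glass', 'river', 'as'] (min_width=19, slack=5)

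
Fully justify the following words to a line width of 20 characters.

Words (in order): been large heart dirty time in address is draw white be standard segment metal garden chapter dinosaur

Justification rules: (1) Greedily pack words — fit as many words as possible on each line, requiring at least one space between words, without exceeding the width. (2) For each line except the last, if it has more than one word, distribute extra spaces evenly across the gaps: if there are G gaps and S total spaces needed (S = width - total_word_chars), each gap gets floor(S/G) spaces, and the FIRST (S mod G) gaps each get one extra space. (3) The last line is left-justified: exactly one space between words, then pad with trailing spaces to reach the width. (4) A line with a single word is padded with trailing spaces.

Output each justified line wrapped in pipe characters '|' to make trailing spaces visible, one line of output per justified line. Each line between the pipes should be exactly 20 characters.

Answer: |been   large   heart|
|dirty     time    in|
|address    is   draw|
|white   be  standard|
|segment metal garden|
|chapter dinosaur    |

Derivation:
Line 1: ['been', 'large', 'heart'] (min_width=16, slack=4)
Line 2: ['dirty', 'time', 'in'] (min_width=13, slack=7)
Line 3: ['address', 'is', 'draw'] (min_width=15, slack=5)
Line 4: ['white', 'be', 'standard'] (min_width=17, slack=3)
Line 5: ['segment', 'metal', 'garden'] (min_width=20, slack=0)
Line 6: ['chapter', 'dinosaur'] (min_width=16, slack=4)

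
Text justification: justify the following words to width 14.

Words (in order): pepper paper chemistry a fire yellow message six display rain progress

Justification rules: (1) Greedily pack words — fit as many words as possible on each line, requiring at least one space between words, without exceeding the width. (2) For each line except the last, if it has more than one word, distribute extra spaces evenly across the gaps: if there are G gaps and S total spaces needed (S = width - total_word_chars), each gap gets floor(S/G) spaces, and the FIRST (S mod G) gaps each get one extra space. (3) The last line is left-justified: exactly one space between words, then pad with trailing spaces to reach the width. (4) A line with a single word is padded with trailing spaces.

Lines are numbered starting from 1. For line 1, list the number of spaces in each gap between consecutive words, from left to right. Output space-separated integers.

Line 1: ['pepper', 'paper'] (min_width=12, slack=2)
Line 2: ['chemistry', 'a'] (min_width=11, slack=3)
Line 3: ['fire', 'yellow'] (min_width=11, slack=3)
Line 4: ['message', 'six'] (min_width=11, slack=3)
Line 5: ['display', 'rain'] (min_width=12, slack=2)
Line 6: ['progress'] (min_width=8, slack=6)

Answer: 3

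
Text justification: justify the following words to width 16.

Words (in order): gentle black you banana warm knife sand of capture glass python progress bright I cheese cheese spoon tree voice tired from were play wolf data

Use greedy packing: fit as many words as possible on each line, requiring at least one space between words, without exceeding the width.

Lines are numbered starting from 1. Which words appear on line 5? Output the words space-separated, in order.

Answer: python progress

Derivation:
Line 1: ['gentle', 'black', 'you'] (min_width=16, slack=0)
Line 2: ['banana', 'warm'] (min_width=11, slack=5)
Line 3: ['knife', 'sand', 'of'] (min_width=13, slack=3)
Line 4: ['capture', 'glass'] (min_width=13, slack=3)
Line 5: ['python', 'progress'] (min_width=15, slack=1)
Line 6: ['bright', 'I', 'cheese'] (min_width=15, slack=1)
Line 7: ['cheese', 'spoon'] (min_width=12, slack=4)
Line 8: ['tree', 'voice', 'tired'] (min_width=16, slack=0)
Line 9: ['from', 'were', 'play'] (min_width=14, slack=2)
Line 10: ['wolf', 'data'] (min_width=9, slack=7)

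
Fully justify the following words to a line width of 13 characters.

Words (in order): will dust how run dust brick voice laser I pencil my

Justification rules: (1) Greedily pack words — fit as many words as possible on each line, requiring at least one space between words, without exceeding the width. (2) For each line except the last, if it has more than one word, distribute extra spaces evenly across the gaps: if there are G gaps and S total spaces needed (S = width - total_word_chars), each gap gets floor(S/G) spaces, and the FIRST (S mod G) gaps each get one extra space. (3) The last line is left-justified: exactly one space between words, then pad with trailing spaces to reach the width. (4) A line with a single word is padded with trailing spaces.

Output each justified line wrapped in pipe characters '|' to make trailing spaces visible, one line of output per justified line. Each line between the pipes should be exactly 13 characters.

Line 1: ['will', 'dust', 'how'] (min_width=13, slack=0)
Line 2: ['run', 'dust'] (min_width=8, slack=5)
Line 3: ['brick', 'voice'] (min_width=11, slack=2)
Line 4: ['laser', 'I'] (min_width=7, slack=6)
Line 5: ['pencil', 'my'] (min_width=9, slack=4)

Answer: |will dust how|
|run      dust|
|brick   voice|
|laser       I|
|pencil my    |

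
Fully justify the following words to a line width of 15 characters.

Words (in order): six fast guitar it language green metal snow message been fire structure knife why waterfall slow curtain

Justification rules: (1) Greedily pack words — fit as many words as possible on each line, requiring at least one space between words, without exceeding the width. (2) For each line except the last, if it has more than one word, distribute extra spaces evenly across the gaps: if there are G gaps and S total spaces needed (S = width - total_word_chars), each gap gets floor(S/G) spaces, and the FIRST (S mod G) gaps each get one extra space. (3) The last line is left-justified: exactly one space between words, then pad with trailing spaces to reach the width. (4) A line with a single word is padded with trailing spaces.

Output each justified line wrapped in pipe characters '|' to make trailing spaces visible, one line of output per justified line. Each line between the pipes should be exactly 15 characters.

Line 1: ['six', 'fast', 'guitar'] (min_width=15, slack=0)
Line 2: ['it', 'language'] (min_width=11, slack=4)
Line 3: ['green', 'metal'] (min_width=11, slack=4)
Line 4: ['snow', 'message'] (min_width=12, slack=3)
Line 5: ['been', 'fire'] (min_width=9, slack=6)
Line 6: ['structure', 'knife'] (min_width=15, slack=0)
Line 7: ['why', 'waterfall'] (min_width=13, slack=2)
Line 8: ['slow', 'curtain'] (min_width=12, slack=3)

Answer: |six fast guitar|
|it     language|
|green     metal|
|snow    message|
|been       fire|
|structure knife|
|why   waterfall|
|slow curtain   |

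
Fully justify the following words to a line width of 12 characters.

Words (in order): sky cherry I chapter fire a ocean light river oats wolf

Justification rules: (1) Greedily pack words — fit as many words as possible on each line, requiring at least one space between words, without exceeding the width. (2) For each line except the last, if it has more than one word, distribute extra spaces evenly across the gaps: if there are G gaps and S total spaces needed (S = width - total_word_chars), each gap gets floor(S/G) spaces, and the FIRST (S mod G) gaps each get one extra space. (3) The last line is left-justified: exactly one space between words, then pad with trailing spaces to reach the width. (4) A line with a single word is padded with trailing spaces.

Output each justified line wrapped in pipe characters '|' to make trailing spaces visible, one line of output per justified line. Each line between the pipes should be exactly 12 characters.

Answer: |sky cherry I|
|chapter fire|
|a      ocean|
|light  river|
|oats wolf   |

Derivation:
Line 1: ['sky', 'cherry', 'I'] (min_width=12, slack=0)
Line 2: ['chapter', 'fire'] (min_width=12, slack=0)
Line 3: ['a', 'ocean'] (min_width=7, slack=5)
Line 4: ['light', 'river'] (min_width=11, slack=1)
Line 5: ['oats', 'wolf'] (min_width=9, slack=3)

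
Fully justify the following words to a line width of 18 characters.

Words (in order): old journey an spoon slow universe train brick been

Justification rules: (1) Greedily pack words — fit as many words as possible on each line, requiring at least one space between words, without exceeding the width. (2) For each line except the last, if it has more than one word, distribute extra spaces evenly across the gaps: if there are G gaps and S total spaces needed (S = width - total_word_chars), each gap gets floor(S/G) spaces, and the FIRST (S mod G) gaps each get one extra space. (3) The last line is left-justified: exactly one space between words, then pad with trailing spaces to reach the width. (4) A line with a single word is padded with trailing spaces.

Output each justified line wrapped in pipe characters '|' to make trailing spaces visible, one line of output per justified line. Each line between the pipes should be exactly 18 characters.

Answer: |old   journey   an|
|spoon         slow|
|universe     train|
|brick been        |

Derivation:
Line 1: ['old', 'journey', 'an'] (min_width=14, slack=4)
Line 2: ['spoon', 'slow'] (min_width=10, slack=8)
Line 3: ['universe', 'train'] (min_width=14, slack=4)
Line 4: ['brick', 'been'] (min_width=10, slack=8)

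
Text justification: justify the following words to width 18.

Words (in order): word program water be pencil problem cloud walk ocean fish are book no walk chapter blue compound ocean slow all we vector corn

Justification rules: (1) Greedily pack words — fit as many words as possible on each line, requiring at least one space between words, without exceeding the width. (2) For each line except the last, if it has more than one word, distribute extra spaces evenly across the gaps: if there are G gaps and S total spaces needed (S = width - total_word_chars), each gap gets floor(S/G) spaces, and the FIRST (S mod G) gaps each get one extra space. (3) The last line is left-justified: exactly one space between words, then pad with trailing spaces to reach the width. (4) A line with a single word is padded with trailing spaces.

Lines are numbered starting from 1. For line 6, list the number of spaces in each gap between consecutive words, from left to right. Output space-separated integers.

Line 1: ['word', 'program', 'water'] (min_width=18, slack=0)
Line 2: ['be', 'pencil', 'problem'] (min_width=17, slack=1)
Line 3: ['cloud', 'walk', 'ocean'] (min_width=16, slack=2)
Line 4: ['fish', 'are', 'book', 'no'] (min_width=16, slack=2)
Line 5: ['walk', 'chapter', 'blue'] (min_width=17, slack=1)
Line 6: ['compound', 'ocean'] (min_width=14, slack=4)
Line 7: ['slow', 'all', 'we', 'vector'] (min_width=18, slack=0)
Line 8: ['corn'] (min_width=4, slack=14)

Answer: 5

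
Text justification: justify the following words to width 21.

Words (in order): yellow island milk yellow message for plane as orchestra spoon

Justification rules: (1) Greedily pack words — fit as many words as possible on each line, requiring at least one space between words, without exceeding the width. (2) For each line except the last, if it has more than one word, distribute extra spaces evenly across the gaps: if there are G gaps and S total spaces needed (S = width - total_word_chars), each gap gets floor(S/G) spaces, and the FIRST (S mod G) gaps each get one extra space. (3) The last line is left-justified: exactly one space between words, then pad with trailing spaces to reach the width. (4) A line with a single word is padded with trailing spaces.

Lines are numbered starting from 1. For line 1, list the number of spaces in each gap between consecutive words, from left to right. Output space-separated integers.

Answer: 3 2

Derivation:
Line 1: ['yellow', 'island', 'milk'] (min_width=18, slack=3)
Line 2: ['yellow', 'message', 'for'] (min_width=18, slack=3)
Line 3: ['plane', 'as', 'orchestra'] (min_width=18, slack=3)
Line 4: ['spoon'] (min_width=5, slack=16)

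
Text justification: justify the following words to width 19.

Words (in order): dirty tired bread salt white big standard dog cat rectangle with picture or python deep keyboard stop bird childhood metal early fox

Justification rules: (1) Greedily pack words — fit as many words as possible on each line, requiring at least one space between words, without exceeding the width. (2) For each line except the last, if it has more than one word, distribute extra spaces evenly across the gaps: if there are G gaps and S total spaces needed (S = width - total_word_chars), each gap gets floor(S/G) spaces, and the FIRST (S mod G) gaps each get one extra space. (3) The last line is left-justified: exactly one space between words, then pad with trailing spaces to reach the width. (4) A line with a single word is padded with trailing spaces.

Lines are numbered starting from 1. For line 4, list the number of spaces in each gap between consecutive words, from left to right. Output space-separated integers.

Answer: 6

Derivation:
Line 1: ['dirty', 'tired', 'bread'] (min_width=17, slack=2)
Line 2: ['salt', 'white', 'big'] (min_width=14, slack=5)
Line 3: ['standard', 'dog', 'cat'] (min_width=16, slack=3)
Line 4: ['rectangle', 'with'] (min_width=14, slack=5)
Line 5: ['picture', 'or', 'python'] (min_width=17, slack=2)
Line 6: ['deep', 'keyboard', 'stop'] (min_width=18, slack=1)
Line 7: ['bird', 'childhood'] (min_width=14, slack=5)
Line 8: ['metal', 'early', 'fox'] (min_width=15, slack=4)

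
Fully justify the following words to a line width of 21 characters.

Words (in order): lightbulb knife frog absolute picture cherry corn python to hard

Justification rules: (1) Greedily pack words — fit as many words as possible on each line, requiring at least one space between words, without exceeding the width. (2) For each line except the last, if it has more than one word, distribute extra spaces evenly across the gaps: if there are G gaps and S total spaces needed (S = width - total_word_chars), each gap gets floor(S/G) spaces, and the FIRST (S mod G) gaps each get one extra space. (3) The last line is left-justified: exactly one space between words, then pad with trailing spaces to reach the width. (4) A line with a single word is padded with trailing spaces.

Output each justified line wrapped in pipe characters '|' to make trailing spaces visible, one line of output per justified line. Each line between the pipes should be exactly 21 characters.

Answer: |lightbulb  knife frog|
|absolute      picture|
|cherry corn python to|
|hard                 |

Derivation:
Line 1: ['lightbulb', 'knife', 'frog'] (min_width=20, slack=1)
Line 2: ['absolute', 'picture'] (min_width=16, slack=5)
Line 3: ['cherry', 'corn', 'python', 'to'] (min_width=21, slack=0)
Line 4: ['hard'] (min_width=4, slack=17)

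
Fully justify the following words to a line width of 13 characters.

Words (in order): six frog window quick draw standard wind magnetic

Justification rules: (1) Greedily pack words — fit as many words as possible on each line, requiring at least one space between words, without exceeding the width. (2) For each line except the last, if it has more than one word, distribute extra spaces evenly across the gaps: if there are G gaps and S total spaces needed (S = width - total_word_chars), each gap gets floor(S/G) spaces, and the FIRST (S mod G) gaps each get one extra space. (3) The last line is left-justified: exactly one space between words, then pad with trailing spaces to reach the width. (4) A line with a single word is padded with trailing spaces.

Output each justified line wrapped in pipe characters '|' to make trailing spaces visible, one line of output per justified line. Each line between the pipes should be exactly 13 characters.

Line 1: ['six', 'frog'] (min_width=8, slack=5)
Line 2: ['window', 'quick'] (min_width=12, slack=1)
Line 3: ['draw', 'standard'] (min_width=13, slack=0)
Line 4: ['wind', 'magnetic'] (min_width=13, slack=0)

Answer: |six      frog|
|window  quick|
|draw standard|
|wind magnetic|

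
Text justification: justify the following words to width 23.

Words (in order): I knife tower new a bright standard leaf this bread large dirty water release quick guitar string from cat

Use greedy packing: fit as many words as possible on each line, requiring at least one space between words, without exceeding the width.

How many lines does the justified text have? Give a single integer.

Answer: 5

Derivation:
Line 1: ['I', 'knife', 'tower', 'new', 'a'] (min_width=19, slack=4)
Line 2: ['bright', 'standard', 'leaf'] (min_width=20, slack=3)
Line 3: ['this', 'bread', 'large', 'dirty'] (min_width=22, slack=1)
Line 4: ['water', 'release', 'quick'] (min_width=19, slack=4)
Line 5: ['guitar', 'string', 'from', 'cat'] (min_width=22, slack=1)
Total lines: 5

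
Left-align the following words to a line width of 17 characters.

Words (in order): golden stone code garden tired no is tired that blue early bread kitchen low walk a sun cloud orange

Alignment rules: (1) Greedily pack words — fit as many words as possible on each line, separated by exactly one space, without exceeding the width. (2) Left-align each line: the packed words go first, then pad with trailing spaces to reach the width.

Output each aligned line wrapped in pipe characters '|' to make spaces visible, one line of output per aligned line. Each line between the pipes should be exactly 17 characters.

Line 1: ['golden', 'stone', 'code'] (min_width=17, slack=0)
Line 2: ['garden', 'tired', 'no'] (min_width=15, slack=2)
Line 3: ['is', 'tired', 'that'] (min_width=13, slack=4)
Line 4: ['blue', 'early', 'bread'] (min_width=16, slack=1)
Line 5: ['kitchen', 'low', 'walk'] (min_width=16, slack=1)
Line 6: ['a', 'sun', 'cloud'] (min_width=11, slack=6)
Line 7: ['orange'] (min_width=6, slack=11)

Answer: |golden stone code|
|garden tired no  |
|is tired that    |
|blue early bread |
|kitchen low walk |
|a sun cloud      |
|orange           |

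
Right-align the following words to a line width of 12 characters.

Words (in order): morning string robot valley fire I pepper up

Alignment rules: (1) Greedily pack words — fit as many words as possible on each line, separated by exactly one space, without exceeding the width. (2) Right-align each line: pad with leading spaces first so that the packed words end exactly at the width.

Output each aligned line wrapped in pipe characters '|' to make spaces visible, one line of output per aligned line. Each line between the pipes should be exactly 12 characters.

Line 1: ['morning'] (min_width=7, slack=5)
Line 2: ['string', 'robot'] (min_width=12, slack=0)
Line 3: ['valley', 'fire'] (min_width=11, slack=1)
Line 4: ['I', 'pepper', 'up'] (min_width=11, slack=1)

Answer: |     morning|
|string robot|
| valley fire|
| I pepper up|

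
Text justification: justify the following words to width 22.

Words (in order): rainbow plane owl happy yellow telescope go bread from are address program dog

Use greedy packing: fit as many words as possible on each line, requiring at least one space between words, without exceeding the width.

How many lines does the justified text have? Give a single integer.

Line 1: ['rainbow', 'plane', 'owl'] (min_width=17, slack=5)
Line 2: ['happy', 'yellow', 'telescope'] (min_width=22, slack=0)
Line 3: ['go', 'bread', 'from', 'are'] (min_width=17, slack=5)
Line 4: ['address', 'program', 'dog'] (min_width=19, slack=3)
Total lines: 4

Answer: 4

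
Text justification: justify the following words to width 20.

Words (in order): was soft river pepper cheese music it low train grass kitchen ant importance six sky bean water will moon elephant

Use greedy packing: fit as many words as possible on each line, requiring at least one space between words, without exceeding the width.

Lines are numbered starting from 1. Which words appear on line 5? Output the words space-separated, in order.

Line 1: ['was', 'soft', 'river'] (min_width=14, slack=6)
Line 2: ['pepper', 'cheese', 'music'] (min_width=19, slack=1)
Line 3: ['it', 'low', 'train', 'grass'] (min_width=18, slack=2)
Line 4: ['kitchen', 'ant'] (min_width=11, slack=9)
Line 5: ['importance', 'six', 'sky'] (min_width=18, slack=2)
Line 6: ['bean', 'water', 'will', 'moon'] (min_width=20, slack=0)
Line 7: ['elephant'] (min_width=8, slack=12)

Answer: importance six sky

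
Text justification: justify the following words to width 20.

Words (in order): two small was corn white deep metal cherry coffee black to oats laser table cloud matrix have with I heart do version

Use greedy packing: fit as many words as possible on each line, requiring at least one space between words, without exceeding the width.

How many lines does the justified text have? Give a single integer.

Line 1: ['two', 'small', 'was', 'corn'] (min_width=18, slack=2)
Line 2: ['white', 'deep', 'metal'] (min_width=16, slack=4)
Line 3: ['cherry', 'coffee', 'black'] (min_width=19, slack=1)
Line 4: ['to', 'oats', 'laser', 'table'] (min_width=19, slack=1)
Line 5: ['cloud', 'matrix', 'have'] (min_width=17, slack=3)
Line 6: ['with', 'I', 'heart', 'do'] (min_width=15, slack=5)
Line 7: ['version'] (min_width=7, slack=13)
Total lines: 7

Answer: 7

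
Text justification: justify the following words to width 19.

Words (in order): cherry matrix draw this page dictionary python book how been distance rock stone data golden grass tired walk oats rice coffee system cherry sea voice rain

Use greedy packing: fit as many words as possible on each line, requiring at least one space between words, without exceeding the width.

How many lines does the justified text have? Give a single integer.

Answer: 10

Derivation:
Line 1: ['cherry', 'matrix', 'draw'] (min_width=18, slack=1)
Line 2: ['this', 'page'] (min_width=9, slack=10)
Line 3: ['dictionary', 'python'] (min_width=17, slack=2)
Line 4: ['book', 'how', 'been'] (min_width=13, slack=6)
Line 5: ['distance', 'rock', 'stone'] (min_width=19, slack=0)
Line 6: ['data', 'golden', 'grass'] (min_width=17, slack=2)
Line 7: ['tired', 'walk', 'oats'] (min_width=15, slack=4)
Line 8: ['rice', 'coffee', 'system'] (min_width=18, slack=1)
Line 9: ['cherry', 'sea', 'voice'] (min_width=16, slack=3)
Line 10: ['rain'] (min_width=4, slack=15)
Total lines: 10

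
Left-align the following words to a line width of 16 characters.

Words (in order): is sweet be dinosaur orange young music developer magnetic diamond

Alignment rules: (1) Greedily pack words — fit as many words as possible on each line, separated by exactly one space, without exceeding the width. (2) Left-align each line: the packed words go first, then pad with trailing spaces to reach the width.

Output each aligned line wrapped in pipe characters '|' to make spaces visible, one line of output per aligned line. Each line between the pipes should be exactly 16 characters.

Line 1: ['is', 'sweet', 'be'] (min_width=11, slack=5)
Line 2: ['dinosaur', 'orange'] (min_width=15, slack=1)
Line 3: ['young', 'music'] (min_width=11, slack=5)
Line 4: ['developer'] (min_width=9, slack=7)
Line 5: ['magnetic', 'diamond'] (min_width=16, slack=0)

Answer: |is sweet be     |
|dinosaur orange |
|young music     |
|developer       |
|magnetic diamond|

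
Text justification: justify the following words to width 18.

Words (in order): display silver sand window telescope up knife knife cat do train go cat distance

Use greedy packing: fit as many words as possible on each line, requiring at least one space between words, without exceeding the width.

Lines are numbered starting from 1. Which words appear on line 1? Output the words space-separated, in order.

Answer: display silver

Derivation:
Line 1: ['display', 'silver'] (min_width=14, slack=4)
Line 2: ['sand', 'window'] (min_width=11, slack=7)
Line 3: ['telescope', 'up', 'knife'] (min_width=18, slack=0)
Line 4: ['knife', 'cat', 'do', 'train'] (min_width=18, slack=0)
Line 5: ['go', 'cat', 'distance'] (min_width=15, slack=3)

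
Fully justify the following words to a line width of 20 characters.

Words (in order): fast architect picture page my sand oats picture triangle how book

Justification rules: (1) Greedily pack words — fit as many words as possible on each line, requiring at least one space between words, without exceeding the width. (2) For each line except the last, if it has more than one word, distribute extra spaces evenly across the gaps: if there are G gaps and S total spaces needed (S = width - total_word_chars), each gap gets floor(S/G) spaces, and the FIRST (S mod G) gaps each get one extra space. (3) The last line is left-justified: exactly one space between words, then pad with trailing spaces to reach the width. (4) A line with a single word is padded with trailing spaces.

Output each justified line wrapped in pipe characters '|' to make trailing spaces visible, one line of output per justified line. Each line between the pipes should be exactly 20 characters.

Answer: |fast       architect|
|picture page my sand|
|oats         picture|
|triangle how book   |

Derivation:
Line 1: ['fast', 'architect'] (min_width=14, slack=6)
Line 2: ['picture', 'page', 'my', 'sand'] (min_width=20, slack=0)
Line 3: ['oats', 'picture'] (min_width=12, slack=8)
Line 4: ['triangle', 'how', 'book'] (min_width=17, slack=3)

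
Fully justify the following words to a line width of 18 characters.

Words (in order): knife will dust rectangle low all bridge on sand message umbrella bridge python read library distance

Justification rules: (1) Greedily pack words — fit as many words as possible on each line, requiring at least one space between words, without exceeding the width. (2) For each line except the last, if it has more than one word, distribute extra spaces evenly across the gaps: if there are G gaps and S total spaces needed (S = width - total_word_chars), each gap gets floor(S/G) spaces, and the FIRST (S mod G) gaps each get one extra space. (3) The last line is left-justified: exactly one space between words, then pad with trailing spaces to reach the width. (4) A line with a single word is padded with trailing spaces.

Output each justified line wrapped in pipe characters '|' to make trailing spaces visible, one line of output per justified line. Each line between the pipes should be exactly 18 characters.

Answer: |knife   will  dust|
|rectangle  low all|
|bridge   on   sand|
|message   umbrella|
|bridge python read|
|library distance  |

Derivation:
Line 1: ['knife', 'will', 'dust'] (min_width=15, slack=3)
Line 2: ['rectangle', 'low', 'all'] (min_width=17, slack=1)
Line 3: ['bridge', 'on', 'sand'] (min_width=14, slack=4)
Line 4: ['message', 'umbrella'] (min_width=16, slack=2)
Line 5: ['bridge', 'python', 'read'] (min_width=18, slack=0)
Line 6: ['library', 'distance'] (min_width=16, slack=2)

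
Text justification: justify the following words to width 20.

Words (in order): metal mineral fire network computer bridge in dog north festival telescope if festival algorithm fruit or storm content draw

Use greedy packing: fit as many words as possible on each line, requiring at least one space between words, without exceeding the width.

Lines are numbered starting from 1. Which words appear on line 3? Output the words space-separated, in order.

Answer: bridge in dog north

Derivation:
Line 1: ['metal', 'mineral', 'fire'] (min_width=18, slack=2)
Line 2: ['network', 'computer'] (min_width=16, slack=4)
Line 3: ['bridge', 'in', 'dog', 'north'] (min_width=19, slack=1)
Line 4: ['festival', 'telescope'] (min_width=18, slack=2)
Line 5: ['if', 'festival'] (min_width=11, slack=9)
Line 6: ['algorithm', 'fruit', 'or'] (min_width=18, slack=2)
Line 7: ['storm', 'content', 'draw'] (min_width=18, slack=2)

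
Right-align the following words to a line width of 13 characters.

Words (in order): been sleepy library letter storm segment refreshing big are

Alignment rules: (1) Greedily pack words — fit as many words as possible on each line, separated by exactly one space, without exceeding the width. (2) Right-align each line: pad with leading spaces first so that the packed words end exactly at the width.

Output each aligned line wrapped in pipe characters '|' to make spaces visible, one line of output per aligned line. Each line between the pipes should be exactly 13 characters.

Line 1: ['been', 'sleepy'] (min_width=11, slack=2)
Line 2: ['library'] (min_width=7, slack=6)
Line 3: ['letter', 'storm'] (min_width=12, slack=1)
Line 4: ['segment'] (min_width=7, slack=6)
Line 5: ['refreshing'] (min_width=10, slack=3)
Line 6: ['big', 'are'] (min_width=7, slack=6)

Answer: |  been sleepy|
|      library|
| letter storm|
|      segment|
|   refreshing|
|      big are|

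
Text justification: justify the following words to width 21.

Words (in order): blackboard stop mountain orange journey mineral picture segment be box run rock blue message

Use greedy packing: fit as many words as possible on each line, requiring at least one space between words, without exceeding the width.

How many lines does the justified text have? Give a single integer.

Line 1: ['blackboard', 'stop'] (min_width=15, slack=6)
Line 2: ['mountain', 'orange'] (min_width=15, slack=6)
Line 3: ['journey', 'mineral'] (min_width=15, slack=6)
Line 4: ['picture', 'segment', 'be'] (min_width=18, slack=3)
Line 5: ['box', 'run', 'rock', 'blue'] (min_width=17, slack=4)
Line 6: ['message'] (min_width=7, slack=14)
Total lines: 6

Answer: 6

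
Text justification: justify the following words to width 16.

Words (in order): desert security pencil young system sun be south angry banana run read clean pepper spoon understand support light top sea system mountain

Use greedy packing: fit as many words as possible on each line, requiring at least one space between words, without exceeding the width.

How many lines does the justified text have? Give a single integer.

Answer: 10

Derivation:
Line 1: ['desert', 'security'] (min_width=15, slack=1)
Line 2: ['pencil', 'young'] (min_width=12, slack=4)
Line 3: ['system', 'sun', 'be'] (min_width=13, slack=3)
Line 4: ['south', 'angry'] (min_width=11, slack=5)
Line 5: ['banana', 'run', 'read'] (min_width=15, slack=1)
Line 6: ['clean', 'pepper'] (min_width=12, slack=4)
Line 7: ['spoon', 'understand'] (min_width=16, slack=0)
Line 8: ['support', 'light'] (min_width=13, slack=3)
Line 9: ['top', 'sea', 'system'] (min_width=14, slack=2)
Line 10: ['mountain'] (min_width=8, slack=8)
Total lines: 10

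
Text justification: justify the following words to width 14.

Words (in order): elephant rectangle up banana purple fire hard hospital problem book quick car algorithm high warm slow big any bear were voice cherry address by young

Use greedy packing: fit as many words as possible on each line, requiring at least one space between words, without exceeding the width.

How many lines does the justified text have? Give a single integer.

Answer: 13

Derivation:
Line 1: ['elephant'] (min_width=8, slack=6)
Line 2: ['rectangle', 'up'] (min_width=12, slack=2)
Line 3: ['banana', 'purple'] (min_width=13, slack=1)
Line 4: ['fire', 'hard'] (min_width=9, slack=5)
Line 5: ['hospital'] (min_width=8, slack=6)
Line 6: ['problem', 'book'] (min_width=12, slack=2)
Line 7: ['quick', 'car'] (min_width=9, slack=5)
Line 8: ['algorithm', 'high'] (min_width=14, slack=0)
Line 9: ['warm', 'slow', 'big'] (min_width=13, slack=1)
Line 10: ['any', 'bear', 'were'] (min_width=13, slack=1)
Line 11: ['voice', 'cherry'] (min_width=12, slack=2)
Line 12: ['address', 'by'] (min_width=10, slack=4)
Line 13: ['young'] (min_width=5, slack=9)
Total lines: 13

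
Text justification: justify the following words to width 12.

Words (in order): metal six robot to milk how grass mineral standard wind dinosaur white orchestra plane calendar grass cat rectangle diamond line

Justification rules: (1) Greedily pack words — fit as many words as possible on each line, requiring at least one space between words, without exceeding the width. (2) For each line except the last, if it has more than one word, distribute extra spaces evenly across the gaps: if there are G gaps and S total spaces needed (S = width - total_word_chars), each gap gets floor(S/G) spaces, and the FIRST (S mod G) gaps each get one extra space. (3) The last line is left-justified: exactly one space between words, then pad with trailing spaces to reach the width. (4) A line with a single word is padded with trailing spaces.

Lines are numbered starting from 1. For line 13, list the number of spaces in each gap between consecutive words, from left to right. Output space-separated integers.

Answer: 4

Derivation:
Line 1: ['metal', 'six'] (min_width=9, slack=3)
Line 2: ['robot', 'to'] (min_width=8, slack=4)
Line 3: ['milk', 'how'] (min_width=8, slack=4)
Line 4: ['grass'] (min_width=5, slack=7)
Line 5: ['mineral'] (min_width=7, slack=5)
Line 6: ['standard'] (min_width=8, slack=4)
Line 7: ['wind'] (min_width=4, slack=8)
Line 8: ['dinosaur'] (min_width=8, slack=4)
Line 9: ['white'] (min_width=5, slack=7)
Line 10: ['orchestra'] (min_width=9, slack=3)
Line 11: ['plane'] (min_width=5, slack=7)
Line 12: ['calendar'] (min_width=8, slack=4)
Line 13: ['grass', 'cat'] (min_width=9, slack=3)
Line 14: ['rectangle'] (min_width=9, slack=3)
Line 15: ['diamond', 'line'] (min_width=12, slack=0)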